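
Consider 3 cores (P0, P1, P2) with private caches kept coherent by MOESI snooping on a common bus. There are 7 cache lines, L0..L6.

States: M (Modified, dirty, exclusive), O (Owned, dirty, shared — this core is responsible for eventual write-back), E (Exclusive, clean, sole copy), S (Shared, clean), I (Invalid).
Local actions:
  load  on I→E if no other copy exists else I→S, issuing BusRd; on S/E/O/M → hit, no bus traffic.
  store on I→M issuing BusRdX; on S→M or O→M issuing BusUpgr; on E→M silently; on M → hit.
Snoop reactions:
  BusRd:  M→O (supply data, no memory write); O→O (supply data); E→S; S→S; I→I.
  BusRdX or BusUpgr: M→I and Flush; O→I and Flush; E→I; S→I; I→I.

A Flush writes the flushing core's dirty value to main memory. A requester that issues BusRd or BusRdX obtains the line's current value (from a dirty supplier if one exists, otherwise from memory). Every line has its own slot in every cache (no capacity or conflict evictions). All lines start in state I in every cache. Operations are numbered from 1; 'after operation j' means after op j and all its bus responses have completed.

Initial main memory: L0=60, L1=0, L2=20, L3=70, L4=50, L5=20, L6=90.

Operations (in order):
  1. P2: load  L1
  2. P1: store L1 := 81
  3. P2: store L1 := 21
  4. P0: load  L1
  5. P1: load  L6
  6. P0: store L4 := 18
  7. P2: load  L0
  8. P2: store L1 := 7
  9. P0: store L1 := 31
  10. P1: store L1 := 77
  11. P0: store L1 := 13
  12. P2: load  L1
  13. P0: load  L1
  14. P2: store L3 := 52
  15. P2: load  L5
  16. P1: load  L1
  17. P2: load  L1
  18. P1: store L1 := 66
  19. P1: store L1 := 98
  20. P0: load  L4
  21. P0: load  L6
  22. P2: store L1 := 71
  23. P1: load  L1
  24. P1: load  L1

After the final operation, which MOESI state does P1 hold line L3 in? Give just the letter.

[1] P2: load  L1 | P0:I, P1:I, P2:E(0) | bus: BusRd
[2] P1: store L1 := 81 | P0:I, P1:M(81), P2:I | bus: BusRdX
[3] P2: store L1 := 21 | P0:I, P1:I, P2:M(21) | bus: BusRdX,Flush
[4] P0: load  L1 | P0:S(21), P1:I, P2:O(21) | bus: BusRd
[5] P1: load  L6 | P0:I, P1:E(90), P2:I | bus: BusRd
[6] P0: store L4 := 18 | P0:M(18), P1:I, P2:I | bus: BusRdX
[7] P2: load  L0 | P0:I, P1:I, P2:E(60) | bus: BusRd
[8] P2: store L1 := 7 | P0:I, P1:I, P2:M(7) | bus: BusUpgr
[9] P0: store L1 := 31 | P0:M(31), P1:I, P2:I | bus: BusRdX,Flush
[10] P1: store L1 := 77 | P0:I, P1:M(77), P2:I | bus: BusRdX,Flush
[11] P0: store L1 := 13 | P0:M(13), P1:I, P2:I | bus: BusRdX,Flush
[12] P2: load  L1 | P0:O(13), P1:I, P2:S(13) | bus: BusRd
[13] P0: load  L1 | P0:O(13), P1:I, P2:S(13) | bus: none
[14] P2: store L3 := 52 | P0:I, P1:I, P2:M(52) | bus: BusRdX
[15] P2: load  L5 | P0:I, P1:I, P2:E(20) | bus: BusRd
[16] P1: load  L1 | P0:O(13), P1:S(13), P2:S(13) | bus: BusRd
[17] P2: load  L1 | P0:O(13), P1:S(13), P2:S(13) | bus: none
[18] P1: store L1 := 66 | P0:I, P1:M(66), P2:I | bus: BusUpgr,Flush
[19] P1: store L1 := 98 | P0:I, P1:M(98), P2:I | bus: none
[20] P0: load  L4 | P0:M(18), P1:I, P2:I | bus: none
[21] P0: load  L6 | P0:S(90), P1:S(90), P2:I | bus: BusRd
[22] P2: store L1 := 71 | P0:I, P1:I, P2:M(71) | bus: BusRdX,Flush
[23] P1: load  L1 | P0:I, P1:S(71), P2:O(71) | bus: BusRd
[24] P1: load  L1 | P0:I, P1:S(71), P2:O(71) | bus: none

state = I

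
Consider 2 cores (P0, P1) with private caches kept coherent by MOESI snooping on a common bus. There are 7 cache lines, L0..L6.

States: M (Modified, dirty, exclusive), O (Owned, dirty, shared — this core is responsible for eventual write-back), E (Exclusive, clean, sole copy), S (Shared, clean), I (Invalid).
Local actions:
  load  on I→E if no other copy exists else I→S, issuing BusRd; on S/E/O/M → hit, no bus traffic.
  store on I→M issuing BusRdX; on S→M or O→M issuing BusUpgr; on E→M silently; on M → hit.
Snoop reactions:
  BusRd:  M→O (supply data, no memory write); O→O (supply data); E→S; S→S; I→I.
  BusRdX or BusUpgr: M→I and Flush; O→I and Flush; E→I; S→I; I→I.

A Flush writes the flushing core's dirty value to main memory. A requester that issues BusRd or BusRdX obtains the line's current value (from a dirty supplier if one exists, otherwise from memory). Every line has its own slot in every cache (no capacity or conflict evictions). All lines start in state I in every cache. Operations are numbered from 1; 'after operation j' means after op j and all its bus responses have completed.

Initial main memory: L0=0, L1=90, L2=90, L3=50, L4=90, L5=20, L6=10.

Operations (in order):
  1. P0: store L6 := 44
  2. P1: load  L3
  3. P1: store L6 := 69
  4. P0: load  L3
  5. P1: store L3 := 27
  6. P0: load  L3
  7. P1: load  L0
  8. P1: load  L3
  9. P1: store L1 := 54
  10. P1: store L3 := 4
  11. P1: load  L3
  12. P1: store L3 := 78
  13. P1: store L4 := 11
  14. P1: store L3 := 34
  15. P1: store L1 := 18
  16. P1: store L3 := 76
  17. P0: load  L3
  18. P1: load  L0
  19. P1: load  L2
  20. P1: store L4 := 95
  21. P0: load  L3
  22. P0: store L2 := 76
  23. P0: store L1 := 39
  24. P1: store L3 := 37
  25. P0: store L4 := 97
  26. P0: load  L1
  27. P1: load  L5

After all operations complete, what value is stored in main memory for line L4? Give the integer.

memory[L4] = 95

step 1: P0: store L6 := 44  ⟶  MI  (L6)  txn=BusRdX  M[L6]=10
step 2: P1: load  L3  ⟶  IE  (L3)  txn=BusRd  M[L3]=50
step 3: P1: store L6 := 69  ⟶  IM  (L6)  txn=BusRdX+Flush  M[L6]=44
step 4: P0: load  L3  ⟶  SS  (L3)  txn=BusRd  M[L3]=50
step 5: P1: store L3 := 27  ⟶  IM  (L3)  txn=BusUpgr  M[L3]=50
step 6: P0: load  L3  ⟶  SO  (L3)  txn=BusRd  M[L3]=50
step 7: P1: load  L0  ⟶  IE  (L0)  txn=BusRd  M[L0]=0
step 8: P1: load  L3  ⟶  SO  (L3)  txn=∅  M[L3]=50
step 9: P1: store L1 := 54  ⟶  IM  (L1)  txn=BusRdX  M[L1]=90
step 10: P1: store L3 := 4  ⟶  IM  (L3)  txn=BusUpgr  M[L3]=50
step 11: P1: load  L3  ⟶  IM  (L3)  txn=∅  M[L3]=50
step 12: P1: store L3 := 78  ⟶  IM  (L3)  txn=∅  M[L3]=50
step 13: P1: store L4 := 11  ⟶  IM  (L4)  txn=BusRdX  M[L4]=90
step 14: P1: store L3 := 34  ⟶  IM  (L3)  txn=∅  M[L3]=50
step 15: P1: store L1 := 18  ⟶  IM  (L1)  txn=∅  M[L1]=90
step 16: P1: store L3 := 76  ⟶  IM  (L3)  txn=∅  M[L3]=50
step 17: P0: load  L3  ⟶  SO  (L3)  txn=BusRd  M[L3]=50
step 18: P1: load  L0  ⟶  IE  (L0)  txn=∅  M[L0]=0
step 19: P1: load  L2  ⟶  IE  (L2)  txn=BusRd  M[L2]=90
step 20: P1: store L4 := 95  ⟶  IM  (L4)  txn=∅  M[L4]=90
step 21: P0: load  L3  ⟶  SO  (L3)  txn=∅  M[L3]=50
step 22: P0: store L2 := 76  ⟶  MI  (L2)  txn=BusRdX  M[L2]=90
step 23: P0: store L1 := 39  ⟶  MI  (L1)  txn=BusRdX+Flush  M[L1]=18
step 24: P1: store L3 := 37  ⟶  IM  (L3)  txn=BusUpgr  M[L3]=50
step 25: P0: store L4 := 97  ⟶  MI  (L4)  txn=BusRdX+Flush  M[L4]=95
step 26: P0: load  L1  ⟶  MI  (L1)  txn=∅  M[L1]=18
step 27: P1: load  L5  ⟶  IE  (L5)  txn=BusRd  M[L5]=20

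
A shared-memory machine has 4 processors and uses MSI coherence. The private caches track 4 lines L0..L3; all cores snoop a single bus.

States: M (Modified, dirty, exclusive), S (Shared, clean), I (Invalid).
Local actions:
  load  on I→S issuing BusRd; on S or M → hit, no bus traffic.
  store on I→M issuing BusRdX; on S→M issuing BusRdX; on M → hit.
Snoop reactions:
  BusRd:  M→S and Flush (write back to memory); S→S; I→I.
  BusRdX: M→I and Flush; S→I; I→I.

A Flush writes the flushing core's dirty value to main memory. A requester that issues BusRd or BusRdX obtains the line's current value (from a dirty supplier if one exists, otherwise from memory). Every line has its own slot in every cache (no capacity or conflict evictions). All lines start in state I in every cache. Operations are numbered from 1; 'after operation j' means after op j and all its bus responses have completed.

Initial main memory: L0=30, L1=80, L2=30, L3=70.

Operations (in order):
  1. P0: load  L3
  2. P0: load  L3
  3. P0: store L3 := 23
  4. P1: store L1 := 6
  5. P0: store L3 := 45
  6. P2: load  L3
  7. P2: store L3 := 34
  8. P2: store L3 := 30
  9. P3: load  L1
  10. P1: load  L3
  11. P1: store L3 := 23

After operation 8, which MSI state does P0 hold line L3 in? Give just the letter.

1. P0: load  L3  bus=[BusRd]  L3: P0=S P1=I P2=I P3=I  mem[L3]=70
2. P0: load  L3  bus=[-]  L3: P0=S P1=I P2=I P3=I  mem[L3]=70
3. P0: store L3 := 23  bus=[BusRdX]  L3: P0=M P1=I P2=I P3=I  mem[L3]=70
4. P1: store L1 := 6  bus=[BusRdX]  L1: P0=I P1=M P2=I P3=I  mem[L1]=80
5. P0: store L3 := 45  bus=[-]  L3: P0=M P1=I P2=I P3=I  mem[L3]=70
6. P2: load  L3  bus=[BusRd,Flush]  L3: P0=S P1=I P2=S P3=I  mem[L3]=45
7. P2: store L3 := 34  bus=[BusRdX]  L3: P0=I P1=I P2=M P3=I  mem[L3]=45
8. P2: store L3 := 30  bus=[-]  L3: P0=I P1=I P2=M P3=I  mem[L3]=45
9. P3: load  L1  bus=[BusRd,Flush]  L1: P0=I P1=S P2=I P3=S  mem[L1]=6
10. P1: load  L3  bus=[BusRd,Flush]  L3: P0=I P1=S P2=S P3=I  mem[L3]=30
11. P1: store L3 := 23  bus=[BusRdX]  L3: P0=I P1=M P2=I P3=I  mem[L3]=30

state = I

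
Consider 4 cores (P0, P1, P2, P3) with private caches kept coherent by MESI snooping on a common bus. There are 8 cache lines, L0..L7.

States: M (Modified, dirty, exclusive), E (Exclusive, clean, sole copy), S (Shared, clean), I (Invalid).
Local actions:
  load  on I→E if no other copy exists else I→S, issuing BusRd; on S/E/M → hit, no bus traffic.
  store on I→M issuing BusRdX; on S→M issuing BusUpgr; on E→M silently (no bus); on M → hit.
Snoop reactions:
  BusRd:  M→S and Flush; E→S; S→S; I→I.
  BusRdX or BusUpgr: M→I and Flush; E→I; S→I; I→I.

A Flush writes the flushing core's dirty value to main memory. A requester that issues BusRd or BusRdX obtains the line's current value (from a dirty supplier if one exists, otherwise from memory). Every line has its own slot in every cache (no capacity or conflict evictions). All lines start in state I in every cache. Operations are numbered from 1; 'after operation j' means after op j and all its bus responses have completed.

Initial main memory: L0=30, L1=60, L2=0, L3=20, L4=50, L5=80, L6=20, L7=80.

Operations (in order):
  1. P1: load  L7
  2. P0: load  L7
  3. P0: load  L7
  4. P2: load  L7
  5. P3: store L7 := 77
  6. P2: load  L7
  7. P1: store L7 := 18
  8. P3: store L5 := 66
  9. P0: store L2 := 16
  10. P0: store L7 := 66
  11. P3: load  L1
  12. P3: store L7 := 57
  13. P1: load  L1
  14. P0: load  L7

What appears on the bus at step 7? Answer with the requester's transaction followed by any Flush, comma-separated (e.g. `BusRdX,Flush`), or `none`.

bus = BusRdX

  op1 P1: load  L7 → I/E/I/I on L7; bus BusRd; mem=80
  op2 P0: load  L7 → S/S/I/I on L7; bus BusRd; mem=80
  op3 P0: load  L7 → S/S/I/I on L7; bus (none); mem=80
  op4 P2: load  L7 → S/S/S/I on L7; bus BusRd; mem=80
  op5 P3: store L7 := 77 → I/I/I/M on L7; bus BusRdX; mem=80
  op6 P2: load  L7 → I/I/S/S on L7; bus BusRd Flush; mem=77
  op7 P1: store L7 := 18 → I/M/I/I on L7; bus BusRdX; mem=77
  op8 P3: store L5 := 66 → I/I/I/M on L5; bus BusRdX; mem=80
  op9 P0: store L2 := 16 → M/I/I/I on L2; bus BusRdX; mem=0
  op10 P0: store L7 := 66 → M/I/I/I on L7; bus BusRdX Flush; mem=18
  op11 P3: load  L1 → I/I/I/E on L1; bus BusRd; mem=60
  op12 P3: store L7 := 57 → I/I/I/M on L7; bus BusRdX Flush; mem=66
  op13 P1: load  L1 → I/S/I/S on L1; bus BusRd; mem=60
  op14 P0: load  L7 → S/I/I/S on L7; bus BusRd Flush; mem=57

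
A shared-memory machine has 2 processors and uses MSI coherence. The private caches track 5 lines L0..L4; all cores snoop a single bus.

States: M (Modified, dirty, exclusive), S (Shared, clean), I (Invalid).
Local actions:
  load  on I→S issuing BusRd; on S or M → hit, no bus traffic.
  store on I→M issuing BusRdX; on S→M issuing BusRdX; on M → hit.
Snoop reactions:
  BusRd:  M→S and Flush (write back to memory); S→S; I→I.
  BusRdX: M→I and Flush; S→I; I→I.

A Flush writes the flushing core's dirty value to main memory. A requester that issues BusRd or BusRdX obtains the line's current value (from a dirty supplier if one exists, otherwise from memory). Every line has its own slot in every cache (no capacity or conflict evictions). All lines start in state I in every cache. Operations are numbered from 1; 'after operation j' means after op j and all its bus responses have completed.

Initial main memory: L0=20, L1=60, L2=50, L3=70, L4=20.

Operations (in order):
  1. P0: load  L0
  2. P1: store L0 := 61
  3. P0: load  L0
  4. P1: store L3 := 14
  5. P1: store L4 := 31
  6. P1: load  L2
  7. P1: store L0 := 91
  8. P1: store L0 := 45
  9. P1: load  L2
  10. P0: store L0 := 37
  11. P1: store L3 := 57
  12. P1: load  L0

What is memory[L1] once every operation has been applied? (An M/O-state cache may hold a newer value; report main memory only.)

step 1: P0: load  L0  ⟶  SI  (L0)  txn=BusRd  M[L0]=20
step 2: P1: store L0 := 61  ⟶  IM  (L0)  txn=BusRdX  M[L0]=20
step 3: P0: load  L0  ⟶  SS  (L0)  txn=BusRd+Flush  M[L0]=61
step 4: P1: store L3 := 14  ⟶  IM  (L3)  txn=BusRdX  M[L3]=70
step 5: P1: store L4 := 31  ⟶  IM  (L4)  txn=BusRdX  M[L4]=20
step 6: P1: load  L2  ⟶  IS  (L2)  txn=BusRd  M[L2]=50
step 7: P1: store L0 := 91  ⟶  IM  (L0)  txn=BusRdX  M[L0]=61
step 8: P1: store L0 := 45  ⟶  IM  (L0)  txn=∅  M[L0]=61
step 9: P1: load  L2  ⟶  IS  (L2)  txn=∅  M[L2]=50
step 10: P0: store L0 := 37  ⟶  MI  (L0)  txn=BusRdX+Flush  M[L0]=45
step 11: P1: store L3 := 57  ⟶  IM  (L3)  txn=∅  M[L3]=70
step 12: P1: load  L0  ⟶  SS  (L0)  txn=BusRd+Flush  M[L0]=37

memory[L1] = 60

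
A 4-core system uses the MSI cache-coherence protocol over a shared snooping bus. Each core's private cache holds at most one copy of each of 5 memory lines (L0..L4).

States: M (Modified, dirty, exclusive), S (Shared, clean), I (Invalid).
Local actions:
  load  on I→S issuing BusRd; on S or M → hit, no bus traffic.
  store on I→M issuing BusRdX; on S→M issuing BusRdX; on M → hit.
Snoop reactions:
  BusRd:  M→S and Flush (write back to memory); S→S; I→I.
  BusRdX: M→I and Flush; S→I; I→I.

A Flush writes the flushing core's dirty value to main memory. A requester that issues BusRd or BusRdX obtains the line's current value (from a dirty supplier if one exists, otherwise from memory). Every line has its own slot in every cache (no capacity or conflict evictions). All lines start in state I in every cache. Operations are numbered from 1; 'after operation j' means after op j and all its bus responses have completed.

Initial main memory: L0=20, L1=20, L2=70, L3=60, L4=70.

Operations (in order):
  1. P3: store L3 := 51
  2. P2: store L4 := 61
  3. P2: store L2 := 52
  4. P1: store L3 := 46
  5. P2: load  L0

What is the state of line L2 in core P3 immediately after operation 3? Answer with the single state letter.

step 1: P3: store L3 := 51  ⟶  IIIM  (L3)  txn=BusRdX  M[L3]=60
step 2: P2: store L4 := 61  ⟶  IIMI  (L4)  txn=BusRdX  M[L4]=70
step 3: P2: store L2 := 52  ⟶  IIMI  (L2)  txn=BusRdX  M[L2]=70
step 4: P1: store L3 := 46  ⟶  IMII  (L3)  txn=BusRdX+Flush  M[L3]=51
step 5: P2: load  L0  ⟶  IISI  (L0)  txn=BusRd  M[L0]=20

state = I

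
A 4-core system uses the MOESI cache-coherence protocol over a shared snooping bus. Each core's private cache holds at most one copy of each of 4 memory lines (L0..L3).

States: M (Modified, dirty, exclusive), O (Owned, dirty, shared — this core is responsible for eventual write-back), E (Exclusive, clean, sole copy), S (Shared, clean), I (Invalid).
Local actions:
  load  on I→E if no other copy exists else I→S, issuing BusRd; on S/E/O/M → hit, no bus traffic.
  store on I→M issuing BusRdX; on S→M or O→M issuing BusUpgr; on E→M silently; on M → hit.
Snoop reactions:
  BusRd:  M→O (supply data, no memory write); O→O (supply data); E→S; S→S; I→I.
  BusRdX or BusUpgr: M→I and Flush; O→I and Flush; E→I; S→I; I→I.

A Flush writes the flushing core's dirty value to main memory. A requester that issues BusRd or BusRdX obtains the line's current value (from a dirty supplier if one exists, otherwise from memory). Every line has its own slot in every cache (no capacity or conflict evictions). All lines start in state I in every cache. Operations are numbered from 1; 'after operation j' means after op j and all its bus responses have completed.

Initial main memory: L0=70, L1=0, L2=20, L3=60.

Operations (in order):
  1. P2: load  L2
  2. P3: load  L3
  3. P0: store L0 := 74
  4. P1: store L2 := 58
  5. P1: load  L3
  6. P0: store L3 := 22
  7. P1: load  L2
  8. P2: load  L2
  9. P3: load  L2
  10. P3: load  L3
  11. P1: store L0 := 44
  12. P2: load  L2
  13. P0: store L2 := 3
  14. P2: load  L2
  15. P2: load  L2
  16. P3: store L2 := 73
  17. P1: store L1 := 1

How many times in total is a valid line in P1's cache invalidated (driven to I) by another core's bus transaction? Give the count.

invalidations = 2

1. P2: load  L2  bus=[BusRd]  L2: P0=I P1=I P2=E P3=I  mem[L2]=20
2. P3: load  L3  bus=[BusRd]  L3: P0=I P1=I P2=I P3=E  mem[L3]=60
3. P0: store L0 := 74  bus=[BusRdX]  L0: P0=M P1=I P2=I P3=I  mem[L0]=70
4. P1: store L2 := 58  bus=[BusRdX]  L2: P0=I P1=M P2=I P3=I  mem[L2]=20
5. P1: load  L3  bus=[BusRd]  L3: P0=I P1=S P2=I P3=S  mem[L3]=60
6. P0: store L3 := 22  bus=[BusRdX]  L3: P0=M P1=I P2=I P3=I  mem[L3]=60
7. P1: load  L2  bus=[-]  L2: P0=I P1=M P2=I P3=I  mem[L2]=20
8. P2: load  L2  bus=[BusRd]  L2: P0=I P1=O P2=S P3=I  mem[L2]=20
9. P3: load  L2  bus=[BusRd]  L2: P0=I P1=O P2=S P3=S  mem[L2]=20
10. P3: load  L3  bus=[BusRd]  L3: P0=O P1=I P2=I P3=S  mem[L3]=60
11. P1: store L0 := 44  bus=[BusRdX,Flush]  L0: P0=I P1=M P2=I P3=I  mem[L0]=74
12. P2: load  L2  bus=[-]  L2: P0=I P1=O P2=S P3=S  mem[L2]=20
13. P0: store L2 := 3  bus=[BusRdX,Flush]  L2: P0=M P1=I P2=I P3=I  mem[L2]=58
14. P2: load  L2  bus=[BusRd]  L2: P0=O P1=I P2=S P3=I  mem[L2]=58
15. P2: load  L2  bus=[-]  L2: P0=O P1=I P2=S P3=I  mem[L2]=58
16. P3: store L2 := 73  bus=[BusRdX,Flush]  L2: P0=I P1=I P2=I P3=M  mem[L2]=3
17. P1: store L1 := 1  bus=[BusRdX]  L1: P0=I P1=M P2=I P3=I  mem[L1]=0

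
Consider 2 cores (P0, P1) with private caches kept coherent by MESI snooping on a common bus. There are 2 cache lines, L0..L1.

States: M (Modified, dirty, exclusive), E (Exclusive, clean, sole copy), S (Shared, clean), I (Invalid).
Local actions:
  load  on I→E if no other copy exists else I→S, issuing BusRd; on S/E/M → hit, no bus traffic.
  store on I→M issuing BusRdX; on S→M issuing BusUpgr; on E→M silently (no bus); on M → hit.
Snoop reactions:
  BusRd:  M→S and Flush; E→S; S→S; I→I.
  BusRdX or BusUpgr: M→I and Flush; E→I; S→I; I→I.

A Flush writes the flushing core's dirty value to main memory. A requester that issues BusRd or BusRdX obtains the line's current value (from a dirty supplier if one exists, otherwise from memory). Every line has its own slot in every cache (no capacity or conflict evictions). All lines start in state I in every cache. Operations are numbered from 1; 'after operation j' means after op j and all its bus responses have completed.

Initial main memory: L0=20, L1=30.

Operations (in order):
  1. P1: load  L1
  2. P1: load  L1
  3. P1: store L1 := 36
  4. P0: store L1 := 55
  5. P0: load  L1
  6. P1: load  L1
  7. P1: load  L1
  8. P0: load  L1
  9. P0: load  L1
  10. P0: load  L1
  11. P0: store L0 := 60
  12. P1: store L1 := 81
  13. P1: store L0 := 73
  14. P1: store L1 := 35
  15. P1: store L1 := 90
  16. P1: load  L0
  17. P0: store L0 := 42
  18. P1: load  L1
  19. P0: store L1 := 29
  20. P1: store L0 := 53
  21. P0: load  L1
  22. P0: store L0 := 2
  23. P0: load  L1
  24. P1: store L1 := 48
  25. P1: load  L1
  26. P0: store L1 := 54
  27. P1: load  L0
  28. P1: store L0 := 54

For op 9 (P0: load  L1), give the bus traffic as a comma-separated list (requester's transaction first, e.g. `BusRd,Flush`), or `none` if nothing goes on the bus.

step 1: P1: load  L1  ⟶  IE  (L1)  txn=BusRd  M[L1]=30
step 2: P1: load  L1  ⟶  IE  (L1)  txn=∅  M[L1]=30
step 3: P1: store L1 := 36  ⟶  IM  (L1)  txn=∅  M[L1]=30
step 4: P0: store L1 := 55  ⟶  MI  (L1)  txn=BusRdX+Flush  M[L1]=36
step 5: P0: load  L1  ⟶  MI  (L1)  txn=∅  M[L1]=36
step 6: P1: load  L1  ⟶  SS  (L1)  txn=BusRd+Flush  M[L1]=55
step 7: P1: load  L1  ⟶  SS  (L1)  txn=∅  M[L1]=55
step 8: P0: load  L1  ⟶  SS  (L1)  txn=∅  M[L1]=55
step 9: P0: load  L1  ⟶  SS  (L1)  txn=∅  M[L1]=55
step 10: P0: load  L1  ⟶  SS  (L1)  txn=∅  M[L1]=55
step 11: P0: store L0 := 60  ⟶  MI  (L0)  txn=BusRdX  M[L0]=20
step 12: P1: store L1 := 81  ⟶  IM  (L1)  txn=BusUpgr  M[L1]=55
step 13: P1: store L0 := 73  ⟶  IM  (L0)  txn=BusRdX+Flush  M[L0]=60
step 14: P1: store L1 := 35  ⟶  IM  (L1)  txn=∅  M[L1]=55
step 15: P1: store L1 := 90  ⟶  IM  (L1)  txn=∅  M[L1]=55
step 16: P1: load  L0  ⟶  IM  (L0)  txn=∅  M[L0]=60
step 17: P0: store L0 := 42  ⟶  MI  (L0)  txn=BusRdX+Flush  M[L0]=73
step 18: P1: load  L1  ⟶  IM  (L1)  txn=∅  M[L1]=55
step 19: P0: store L1 := 29  ⟶  MI  (L1)  txn=BusRdX+Flush  M[L1]=90
step 20: P1: store L0 := 53  ⟶  IM  (L0)  txn=BusRdX+Flush  M[L0]=42
step 21: P0: load  L1  ⟶  MI  (L1)  txn=∅  M[L1]=90
step 22: P0: store L0 := 2  ⟶  MI  (L0)  txn=BusRdX+Flush  M[L0]=53
step 23: P0: load  L1  ⟶  MI  (L1)  txn=∅  M[L1]=90
step 24: P1: store L1 := 48  ⟶  IM  (L1)  txn=BusRdX+Flush  M[L1]=29
step 25: P1: load  L1  ⟶  IM  (L1)  txn=∅  M[L1]=29
step 26: P0: store L1 := 54  ⟶  MI  (L1)  txn=BusRdX+Flush  M[L1]=48
step 27: P1: load  L0  ⟶  SS  (L0)  txn=BusRd+Flush  M[L0]=2
step 28: P1: store L0 := 54  ⟶  IM  (L0)  txn=BusUpgr  M[L0]=2

bus = none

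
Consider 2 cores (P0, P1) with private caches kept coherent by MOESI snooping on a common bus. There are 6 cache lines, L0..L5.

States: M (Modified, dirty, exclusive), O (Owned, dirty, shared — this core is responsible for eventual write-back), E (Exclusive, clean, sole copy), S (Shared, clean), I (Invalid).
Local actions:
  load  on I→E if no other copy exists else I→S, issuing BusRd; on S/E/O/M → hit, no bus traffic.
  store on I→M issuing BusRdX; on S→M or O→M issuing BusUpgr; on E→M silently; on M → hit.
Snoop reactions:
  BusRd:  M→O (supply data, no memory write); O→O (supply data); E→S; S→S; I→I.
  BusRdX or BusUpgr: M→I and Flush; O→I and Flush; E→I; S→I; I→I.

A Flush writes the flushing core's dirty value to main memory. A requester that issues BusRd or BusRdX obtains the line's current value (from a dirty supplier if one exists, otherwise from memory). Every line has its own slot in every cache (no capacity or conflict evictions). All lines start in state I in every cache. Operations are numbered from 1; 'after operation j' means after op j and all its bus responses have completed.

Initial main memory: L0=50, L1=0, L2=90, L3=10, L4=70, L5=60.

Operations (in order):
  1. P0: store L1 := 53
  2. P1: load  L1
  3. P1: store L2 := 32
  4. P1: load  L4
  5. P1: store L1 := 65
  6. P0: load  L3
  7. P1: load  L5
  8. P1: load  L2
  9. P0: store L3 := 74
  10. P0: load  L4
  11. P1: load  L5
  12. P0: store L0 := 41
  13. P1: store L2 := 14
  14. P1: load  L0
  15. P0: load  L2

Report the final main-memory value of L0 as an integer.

memory[L0] = 50

[1] P0: store L1 := 53 | P0:M(53), P1:I | bus: BusRdX
[2] P1: load  L1 | P0:O(53), P1:S(53) | bus: BusRd
[3] P1: store L2 := 32 | P0:I, P1:M(32) | bus: BusRdX
[4] P1: load  L4 | P0:I, P1:E(70) | bus: BusRd
[5] P1: store L1 := 65 | P0:I, P1:M(65) | bus: BusUpgr,Flush
[6] P0: load  L3 | P0:E(10), P1:I | bus: BusRd
[7] P1: load  L5 | P0:I, P1:E(60) | bus: BusRd
[8] P1: load  L2 | P0:I, P1:M(32) | bus: none
[9] P0: store L3 := 74 | P0:M(74), P1:I | bus: none
[10] P0: load  L4 | P0:S(70), P1:S(70) | bus: BusRd
[11] P1: load  L5 | P0:I, P1:E(60) | bus: none
[12] P0: store L0 := 41 | P0:M(41), P1:I | bus: BusRdX
[13] P1: store L2 := 14 | P0:I, P1:M(14) | bus: none
[14] P1: load  L0 | P0:O(41), P1:S(41) | bus: BusRd
[15] P0: load  L2 | P0:S(14), P1:O(14) | bus: BusRd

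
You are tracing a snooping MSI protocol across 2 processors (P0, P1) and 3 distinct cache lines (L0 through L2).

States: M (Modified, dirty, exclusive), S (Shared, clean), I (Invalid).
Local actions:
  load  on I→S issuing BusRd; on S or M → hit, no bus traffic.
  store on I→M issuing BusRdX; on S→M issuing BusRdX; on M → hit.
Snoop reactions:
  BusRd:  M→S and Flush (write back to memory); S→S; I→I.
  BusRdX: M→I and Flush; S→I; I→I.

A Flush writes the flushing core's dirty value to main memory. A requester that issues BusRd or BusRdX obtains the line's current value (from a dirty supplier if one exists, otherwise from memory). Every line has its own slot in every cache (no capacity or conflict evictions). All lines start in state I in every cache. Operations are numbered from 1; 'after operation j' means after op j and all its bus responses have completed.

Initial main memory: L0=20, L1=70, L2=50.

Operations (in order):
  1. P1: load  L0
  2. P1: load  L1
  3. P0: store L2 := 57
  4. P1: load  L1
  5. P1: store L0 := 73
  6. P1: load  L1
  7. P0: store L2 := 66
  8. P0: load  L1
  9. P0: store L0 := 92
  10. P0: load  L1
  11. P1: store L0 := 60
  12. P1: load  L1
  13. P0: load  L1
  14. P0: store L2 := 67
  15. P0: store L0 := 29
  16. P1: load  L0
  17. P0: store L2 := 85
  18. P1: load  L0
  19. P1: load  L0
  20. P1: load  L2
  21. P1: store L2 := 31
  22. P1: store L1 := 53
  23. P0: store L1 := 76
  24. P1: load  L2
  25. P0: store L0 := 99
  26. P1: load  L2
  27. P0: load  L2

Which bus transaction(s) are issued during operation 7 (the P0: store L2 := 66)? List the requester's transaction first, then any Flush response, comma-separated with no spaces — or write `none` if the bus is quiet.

1. P1: load  L0  bus=[BusRd]  L0: P0=I P1=S  mem[L0]=20
2. P1: load  L1  bus=[BusRd]  L1: P0=I P1=S  mem[L1]=70
3. P0: store L2 := 57  bus=[BusRdX]  L2: P0=M P1=I  mem[L2]=50
4. P1: load  L1  bus=[-]  L1: P0=I P1=S  mem[L1]=70
5. P1: store L0 := 73  bus=[BusRdX]  L0: P0=I P1=M  mem[L0]=20
6. P1: load  L1  bus=[-]  L1: P0=I P1=S  mem[L1]=70
7. P0: store L2 := 66  bus=[-]  L2: P0=M P1=I  mem[L2]=50
8. P0: load  L1  bus=[BusRd]  L1: P0=S P1=S  mem[L1]=70
9. P0: store L0 := 92  bus=[BusRdX,Flush]  L0: P0=M P1=I  mem[L0]=73
10. P0: load  L1  bus=[-]  L1: P0=S P1=S  mem[L1]=70
11. P1: store L0 := 60  bus=[BusRdX,Flush]  L0: P0=I P1=M  mem[L0]=92
12. P1: load  L1  bus=[-]  L1: P0=S P1=S  mem[L1]=70
13. P0: load  L1  bus=[-]  L1: P0=S P1=S  mem[L1]=70
14. P0: store L2 := 67  bus=[-]  L2: P0=M P1=I  mem[L2]=50
15. P0: store L0 := 29  bus=[BusRdX,Flush]  L0: P0=M P1=I  mem[L0]=60
16. P1: load  L0  bus=[BusRd,Flush]  L0: P0=S P1=S  mem[L0]=29
17. P0: store L2 := 85  bus=[-]  L2: P0=M P1=I  mem[L2]=50
18. P1: load  L0  bus=[-]  L0: P0=S P1=S  mem[L0]=29
19. P1: load  L0  bus=[-]  L0: P0=S P1=S  mem[L0]=29
20. P1: load  L2  bus=[BusRd,Flush]  L2: P0=S P1=S  mem[L2]=85
21. P1: store L2 := 31  bus=[BusRdX]  L2: P0=I P1=M  mem[L2]=85
22. P1: store L1 := 53  bus=[BusRdX]  L1: P0=I P1=M  mem[L1]=70
23. P0: store L1 := 76  bus=[BusRdX,Flush]  L1: P0=M P1=I  mem[L1]=53
24. P1: load  L2  bus=[-]  L2: P0=I P1=M  mem[L2]=85
25. P0: store L0 := 99  bus=[BusRdX]  L0: P0=M P1=I  mem[L0]=29
26. P1: load  L2  bus=[-]  L2: P0=I P1=M  mem[L2]=85
27. P0: load  L2  bus=[BusRd,Flush]  L2: P0=S P1=S  mem[L2]=31

bus = none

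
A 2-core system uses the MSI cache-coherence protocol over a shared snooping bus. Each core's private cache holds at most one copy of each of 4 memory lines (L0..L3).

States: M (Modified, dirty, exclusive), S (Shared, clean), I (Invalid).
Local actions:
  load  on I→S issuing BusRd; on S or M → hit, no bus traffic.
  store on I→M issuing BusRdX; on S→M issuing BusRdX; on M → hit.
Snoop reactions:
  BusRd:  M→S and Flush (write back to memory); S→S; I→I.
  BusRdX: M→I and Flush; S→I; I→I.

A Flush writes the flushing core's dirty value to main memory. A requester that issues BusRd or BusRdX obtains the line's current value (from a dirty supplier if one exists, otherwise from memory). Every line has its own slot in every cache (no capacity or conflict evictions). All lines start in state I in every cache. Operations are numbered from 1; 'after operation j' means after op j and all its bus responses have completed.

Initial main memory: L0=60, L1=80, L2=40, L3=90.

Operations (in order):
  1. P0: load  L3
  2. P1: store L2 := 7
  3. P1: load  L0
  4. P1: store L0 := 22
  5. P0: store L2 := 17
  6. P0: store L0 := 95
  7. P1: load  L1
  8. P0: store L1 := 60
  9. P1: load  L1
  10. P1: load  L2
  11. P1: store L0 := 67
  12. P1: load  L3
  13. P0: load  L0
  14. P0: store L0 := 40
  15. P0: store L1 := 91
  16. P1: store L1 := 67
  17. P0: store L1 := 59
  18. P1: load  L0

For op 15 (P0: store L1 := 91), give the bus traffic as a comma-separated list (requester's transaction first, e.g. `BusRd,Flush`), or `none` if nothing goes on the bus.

bus = BusRdX

[1] P0: load  L3 | P0:S(90), P1:I | bus: BusRd
[2] P1: store L2 := 7 | P0:I, P1:M(7) | bus: BusRdX
[3] P1: load  L0 | P0:I, P1:S(60) | bus: BusRd
[4] P1: store L0 := 22 | P0:I, P1:M(22) | bus: BusRdX
[5] P0: store L2 := 17 | P0:M(17), P1:I | bus: BusRdX,Flush
[6] P0: store L0 := 95 | P0:M(95), P1:I | bus: BusRdX,Flush
[7] P1: load  L1 | P0:I, P1:S(80) | bus: BusRd
[8] P0: store L1 := 60 | P0:M(60), P1:I | bus: BusRdX
[9] P1: load  L1 | P0:S(60), P1:S(60) | bus: BusRd,Flush
[10] P1: load  L2 | P0:S(17), P1:S(17) | bus: BusRd,Flush
[11] P1: store L0 := 67 | P0:I, P1:M(67) | bus: BusRdX,Flush
[12] P1: load  L3 | P0:S(90), P1:S(90) | bus: BusRd
[13] P0: load  L0 | P0:S(67), P1:S(67) | bus: BusRd,Flush
[14] P0: store L0 := 40 | P0:M(40), P1:I | bus: BusRdX
[15] P0: store L1 := 91 | P0:M(91), P1:I | bus: BusRdX
[16] P1: store L1 := 67 | P0:I, P1:M(67) | bus: BusRdX,Flush
[17] P0: store L1 := 59 | P0:M(59), P1:I | bus: BusRdX,Flush
[18] P1: load  L0 | P0:S(40), P1:S(40) | bus: BusRd,Flush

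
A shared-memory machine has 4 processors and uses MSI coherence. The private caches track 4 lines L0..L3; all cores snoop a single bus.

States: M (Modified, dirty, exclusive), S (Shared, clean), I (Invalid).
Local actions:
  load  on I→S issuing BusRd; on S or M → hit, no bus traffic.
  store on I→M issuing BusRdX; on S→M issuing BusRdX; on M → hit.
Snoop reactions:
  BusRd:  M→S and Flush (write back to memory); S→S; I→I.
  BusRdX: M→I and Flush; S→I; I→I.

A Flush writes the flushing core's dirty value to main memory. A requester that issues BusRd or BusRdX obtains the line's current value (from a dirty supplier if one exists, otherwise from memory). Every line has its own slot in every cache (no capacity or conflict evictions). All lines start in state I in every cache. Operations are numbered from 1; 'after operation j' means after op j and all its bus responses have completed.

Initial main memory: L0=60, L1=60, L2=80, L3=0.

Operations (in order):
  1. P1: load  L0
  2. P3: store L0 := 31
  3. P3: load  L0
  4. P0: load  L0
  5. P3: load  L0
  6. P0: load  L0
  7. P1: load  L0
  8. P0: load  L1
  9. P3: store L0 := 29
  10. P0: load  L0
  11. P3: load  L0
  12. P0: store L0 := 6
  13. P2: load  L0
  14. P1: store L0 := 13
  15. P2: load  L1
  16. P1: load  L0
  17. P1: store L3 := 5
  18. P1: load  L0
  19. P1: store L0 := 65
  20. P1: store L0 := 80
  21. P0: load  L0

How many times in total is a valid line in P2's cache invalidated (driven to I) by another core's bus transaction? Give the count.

invalidations = 1

1. P1: load  L0  bus=[BusRd]  L0: P0=I P1=S P2=I P3=I  mem[L0]=60
2. P3: store L0 := 31  bus=[BusRdX]  L0: P0=I P1=I P2=I P3=M  mem[L0]=60
3. P3: load  L0  bus=[-]  L0: P0=I P1=I P2=I P3=M  mem[L0]=60
4. P0: load  L0  bus=[BusRd,Flush]  L0: P0=S P1=I P2=I P3=S  mem[L0]=31
5. P3: load  L0  bus=[-]  L0: P0=S P1=I P2=I P3=S  mem[L0]=31
6. P0: load  L0  bus=[-]  L0: P0=S P1=I P2=I P3=S  mem[L0]=31
7. P1: load  L0  bus=[BusRd]  L0: P0=S P1=S P2=I P3=S  mem[L0]=31
8. P0: load  L1  bus=[BusRd]  L1: P0=S P1=I P2=I P3=I  mem[L1]=60
9. P3: store L0 := 29  bus=[BusRdX]  L0: P0=I P1=I P2=I P3=M  mem[L0]=31
10. P0: load  L0  bus=[BusRd,Flush]  L0: P0=S P1=I P2=I P3=S  mem[L0]=29
11. P3: load  L0  bus=[-]  L0: P0=S P1=I P2=I P3=S  mem[L0]=29
12. P0: store L0 := 6  bus=[BusRdX]  L0: P0=M P1=I P2=I P3=I  mem[L0]=29
13. P2: load  L0  bus=[BusRd,Flush]  L0: P0=S P1=I P2=S P3=I  mem[L0]=6
14. P1: store L0 := 13  bus=[BusRdX]  L0: P0=I P1=M P2=I P3=I  mem[L0]=6
15. P2: load  L1  bus=[BusRd]  L1: P0=S P1=I P2=S P3=I  mem[L1]=60
16. P1: load  L0  bus=[-]  L0: P0=I P1=M P2=I P3=I  mem[L0]=6
17. P1: store L3 := 5  bus=[BusRdX]  L3: P0=I P1=M P2=I P3=I  mem[L3]=0
18. P1: load  L0  bus=[-]  L0: P0=I P1=M P2=I P3=I  mem[L0]=6
19. P1: store L0 := 65  bus=[-]  L0: P0=I P1=M P2=I P3=I  mem[L0]=6
20. P1: store L0 := 80  bus=[-]  L0: P0=I P1=M P2=I P3=I  mem[L0]=6
21. P0: load  L0  bus=[BusRd,Flush]  L0: P0=S P1=S P2=I P3=I  mem[L0]=80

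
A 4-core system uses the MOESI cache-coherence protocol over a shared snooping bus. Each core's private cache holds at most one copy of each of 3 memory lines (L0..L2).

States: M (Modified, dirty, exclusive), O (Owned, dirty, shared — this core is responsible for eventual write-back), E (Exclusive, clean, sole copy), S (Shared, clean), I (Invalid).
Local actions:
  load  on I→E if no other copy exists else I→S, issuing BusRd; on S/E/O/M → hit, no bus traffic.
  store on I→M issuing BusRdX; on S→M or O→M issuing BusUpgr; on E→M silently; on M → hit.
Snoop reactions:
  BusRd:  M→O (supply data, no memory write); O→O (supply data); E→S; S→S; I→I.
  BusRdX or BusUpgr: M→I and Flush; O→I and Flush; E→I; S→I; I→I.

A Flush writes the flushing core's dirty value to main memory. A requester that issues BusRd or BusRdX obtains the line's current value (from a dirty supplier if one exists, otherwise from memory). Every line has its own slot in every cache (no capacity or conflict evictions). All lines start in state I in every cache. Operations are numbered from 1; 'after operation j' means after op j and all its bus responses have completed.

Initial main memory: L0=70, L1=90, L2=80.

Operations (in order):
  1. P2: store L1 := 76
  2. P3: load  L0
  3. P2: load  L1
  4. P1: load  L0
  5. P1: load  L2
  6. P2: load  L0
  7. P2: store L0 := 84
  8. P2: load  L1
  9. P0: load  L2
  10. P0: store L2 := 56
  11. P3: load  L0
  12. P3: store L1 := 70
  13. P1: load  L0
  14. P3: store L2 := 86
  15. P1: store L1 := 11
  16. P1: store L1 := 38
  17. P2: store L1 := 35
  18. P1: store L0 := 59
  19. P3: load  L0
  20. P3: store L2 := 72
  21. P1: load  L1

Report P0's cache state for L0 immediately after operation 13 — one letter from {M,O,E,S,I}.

step 1: P2: store L1 := 76  ⟶  IIMI  (L1)  txn=BusRdX  M[L1]=90
step 2: P3: load  L0  ⟶  IIIE  (L0)  txn=BusRd  M[L0]=70
step 3: P2: load  L1  ⟶  IIMI  (L1)  txn=∅  M[L1]=90
step 4: P1: load  L0  ⟶  ISIS  (L0)  txn=BusRd  M[L0]=70
step 5: P1: load  L2  ⟶  IEII  (L2)  txn=BusRd  M[L2]=80
step 6: P2: load  L0  ⟶  ISSS  (L0)  txn=BusRd  M[L0]=70
step 7: P2: store L0 := 84  ⟶  IIMI  (L0)  txn=BusUpgr  M[L0]=70
step 8: P2: load  L1  ⟶  IIMI  (L1)  txn=∅  M[L1]=90
step 9: P0: load  L2  ⟶  SSII  (L2)  txn=BusRd  M[L2]=80
step 10: P0: store L2 := 56  ⟶  MIII  (L2)  txn=BusUpgr  M[L2]=80
step 11: P3: load  L0  ⟶  IIOS  (L0)  txn=BusRd  M[L0]=70
step 12: P3: store L1 := 70  ⟶  IIIM  (L1)  txn=BusRdX+Flush  M[L1]=76
step 13: P1: load  L0  ⟶  ISOS  (L0)  txn=BusRd  M[L0]=70
step 14: P3: store L2 := 86  ⟶  IIIM  (L2)  txn=BusRdX+Flush  M[L2]=56
step 15: P1: store L1 := 11  ⟶  IMII  (L1)  txn=BusRdX+Flush  M[L1]=70
step 16: P1: store L1 := 38  ⟶  IMII  (L1)  txn=∅  M[L1]=70
step 17: P2: store L1 := 35  ⟶  IIMI  (L1)  txn=BusRdX+Flush  M[L1]=38
step 18: P1: store L0 := 59  ⟶  IMII  (L0)  txn=BusUpgr+Flush  M[L0]=84
step 19: P3: load  L0  ⟶  IOIS  (L0)  txn=BusRd  M[L0]=84
step 20: P3: store L2 := 72  ⟶  IIIM  (L2)  txn=∅  M[L2]=56
step 21: P1: load  L1  ⟶  ISOI  (L1)  txn=BusRd  M[L1]=38

state = I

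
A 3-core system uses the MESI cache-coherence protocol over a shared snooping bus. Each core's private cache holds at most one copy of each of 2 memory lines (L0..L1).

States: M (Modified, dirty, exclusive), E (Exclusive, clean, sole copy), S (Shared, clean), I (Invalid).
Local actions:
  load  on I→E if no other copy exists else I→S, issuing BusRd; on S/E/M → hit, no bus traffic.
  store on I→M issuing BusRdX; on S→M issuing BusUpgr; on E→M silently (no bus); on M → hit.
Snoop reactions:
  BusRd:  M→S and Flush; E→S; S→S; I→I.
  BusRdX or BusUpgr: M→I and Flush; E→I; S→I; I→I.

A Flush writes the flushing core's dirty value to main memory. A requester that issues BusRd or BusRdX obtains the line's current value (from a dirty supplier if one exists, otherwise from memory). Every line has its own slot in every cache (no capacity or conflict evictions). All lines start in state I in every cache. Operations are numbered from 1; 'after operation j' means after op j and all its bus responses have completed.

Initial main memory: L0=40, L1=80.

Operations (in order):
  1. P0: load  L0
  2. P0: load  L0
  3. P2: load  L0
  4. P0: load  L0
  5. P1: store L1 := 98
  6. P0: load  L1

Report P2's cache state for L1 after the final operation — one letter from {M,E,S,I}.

  op1 P0: load  L0 → E/I/I on L0; bus BusRd; mem=40
  op2 P0: load  L0 → E/I/I on L0; bus (none); mem=40
  op3 P2: load  L0 → S/I/S on L0; bus BusRd; mem=40
  op4 P0: load  L0 → S/I/S on L0; bus (none); mem=40
  op5 P1: store L1 := 98 → I/M/I on L1; bus BusRdX; mem=80
  op6 P0: load  L1 → S/S/I on L1; bus BusRd Flush; mem=98

state = I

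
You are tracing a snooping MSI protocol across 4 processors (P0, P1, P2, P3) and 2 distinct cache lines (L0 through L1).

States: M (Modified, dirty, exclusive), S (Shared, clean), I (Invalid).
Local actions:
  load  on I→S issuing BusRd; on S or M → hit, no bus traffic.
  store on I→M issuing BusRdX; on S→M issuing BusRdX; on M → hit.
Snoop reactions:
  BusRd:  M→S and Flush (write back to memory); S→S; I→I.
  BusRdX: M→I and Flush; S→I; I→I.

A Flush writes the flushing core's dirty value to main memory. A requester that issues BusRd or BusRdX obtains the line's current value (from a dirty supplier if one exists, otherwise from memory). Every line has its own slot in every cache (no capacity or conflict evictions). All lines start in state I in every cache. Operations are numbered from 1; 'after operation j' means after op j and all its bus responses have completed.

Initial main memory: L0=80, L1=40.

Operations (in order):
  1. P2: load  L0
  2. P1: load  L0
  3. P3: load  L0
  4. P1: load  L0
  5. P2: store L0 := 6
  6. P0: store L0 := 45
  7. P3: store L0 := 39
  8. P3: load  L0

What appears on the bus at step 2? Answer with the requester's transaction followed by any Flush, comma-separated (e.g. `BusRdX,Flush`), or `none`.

step 1: P2: load  L0  ⟶  IISI  (L0)  txn=BusRd  M[L0]=80
step 2: P1: load  L0  ⟶  ISSI  (L0)  txn=BusRd  M[L0]=80
step 3: P3: load  L0  ⟶  ISSS  (L0)  txn=BusRd  M[L0]=80
step 4: P1: load  L0  ⟶  ISSS  (L0)  txn=∅  M[L0]=80
step 5: P2: store L0 := 6  ⟶  IIMI  (L0)  txn=BusRdX  M[L0]=80
step 6: P0: store L0 := 45  ⟶  MIII  (L0)  txn=BusRdX+Flush  M[L0]=6
step 7: P3: store L0 := 39  ⟶  IIIM  (L0)  txn=BusRdX+Flush  M[L0]=45
step 8: P3: load  L0  ⟶  IIIM  (L0)  txn=∅  M[L0]=45

bus = BusRd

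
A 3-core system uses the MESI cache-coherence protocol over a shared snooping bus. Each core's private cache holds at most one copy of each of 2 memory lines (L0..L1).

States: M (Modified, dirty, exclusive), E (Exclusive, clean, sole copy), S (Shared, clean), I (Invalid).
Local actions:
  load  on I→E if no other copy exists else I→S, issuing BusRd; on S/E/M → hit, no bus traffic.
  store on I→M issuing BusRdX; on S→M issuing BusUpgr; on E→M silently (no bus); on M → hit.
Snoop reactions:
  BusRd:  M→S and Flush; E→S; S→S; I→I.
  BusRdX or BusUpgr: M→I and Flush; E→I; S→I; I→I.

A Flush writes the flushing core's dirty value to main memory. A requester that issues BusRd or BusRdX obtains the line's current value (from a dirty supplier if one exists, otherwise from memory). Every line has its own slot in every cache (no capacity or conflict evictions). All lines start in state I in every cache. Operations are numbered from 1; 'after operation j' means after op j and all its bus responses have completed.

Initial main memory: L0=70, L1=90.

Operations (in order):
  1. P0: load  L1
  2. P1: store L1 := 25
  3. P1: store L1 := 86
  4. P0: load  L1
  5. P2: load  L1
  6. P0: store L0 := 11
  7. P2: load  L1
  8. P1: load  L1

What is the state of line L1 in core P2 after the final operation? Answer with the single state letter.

  op1 P0: load  L1 → E/I/I on L1; bus BusRd; mem=90
  op2 P1: store L1 := 25 → I/M/I on L1; bus BusRdX; mem=90
  op3 P1: store L1 := 86 → I/M/I on L1; bus (none); mem=90
  op4 P0: load  L1 → S/S/I on L1; bus BusRd Flush; mem=86
  op5 P2: load  L1 → S/S/S on L1; bus BusRd; mem=86
  op6 P0: store L0 := 11 → M/I/I on L0; bus BusRdX; mem=70
  op7 P2: load  L1 → S/S/S on L1; bus (none); mem=86
  op8 P1: load  L1 → S/S/S on L1; bus (none); mem=86

state = S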